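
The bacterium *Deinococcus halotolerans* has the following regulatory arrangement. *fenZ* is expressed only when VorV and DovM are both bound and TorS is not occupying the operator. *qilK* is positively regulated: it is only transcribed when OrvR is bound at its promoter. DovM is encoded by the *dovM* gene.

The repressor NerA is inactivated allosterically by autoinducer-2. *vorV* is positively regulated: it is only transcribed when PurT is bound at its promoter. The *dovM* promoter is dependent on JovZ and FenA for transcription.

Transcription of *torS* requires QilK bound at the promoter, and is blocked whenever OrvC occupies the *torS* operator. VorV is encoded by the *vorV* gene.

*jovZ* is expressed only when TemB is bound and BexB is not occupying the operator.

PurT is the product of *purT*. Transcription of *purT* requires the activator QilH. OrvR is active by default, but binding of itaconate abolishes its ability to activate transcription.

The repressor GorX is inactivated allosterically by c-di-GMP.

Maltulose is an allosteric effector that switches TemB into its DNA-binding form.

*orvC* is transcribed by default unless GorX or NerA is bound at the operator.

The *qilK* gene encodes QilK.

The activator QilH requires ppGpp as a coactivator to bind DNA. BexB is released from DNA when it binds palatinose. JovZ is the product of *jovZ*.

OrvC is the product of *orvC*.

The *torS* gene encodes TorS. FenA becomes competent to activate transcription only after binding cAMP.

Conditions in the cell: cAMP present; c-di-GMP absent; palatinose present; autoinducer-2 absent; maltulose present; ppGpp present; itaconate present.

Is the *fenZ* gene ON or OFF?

Itaconate is present, so OrvR is inactive.
Required activator OrvR is absent, so *qilK* is not transcribed.
So QilK is not produced.
c-di-GMP is absent, so GorX is active.
Autoinducer-2 is absent, so NerA is active.
With repressor GorX bound, *orvC* is not transcribed.
So OrvC is not produced.
Required activator QilK is absent, so *torS* is not transcribed.
So TorS is not produced.
ppGpp is present, so QilH is active.
No repressor is bound and QilH is active, so *purT* is transcribed.
So PurT is produced and active.
No repressor is bound and PurT is active, so *vorV* is transcribed.
So VorV is produced and active.
Palatinose is present, so BexB is inactive.
Maltulose is present, so TemB is active.
No repressor is bound and TemB is active, so *jovZ* is transcribed.
So JovZ is produced and active.
cAMP is present, so FenA is active.
No repressor is bound and JovZ and FenA are active, so *dovM* is transcribed.
So DovM is produced and active.
No repressor is bound and VorV and DovM are active, so *fenZ* is transcribed.

ON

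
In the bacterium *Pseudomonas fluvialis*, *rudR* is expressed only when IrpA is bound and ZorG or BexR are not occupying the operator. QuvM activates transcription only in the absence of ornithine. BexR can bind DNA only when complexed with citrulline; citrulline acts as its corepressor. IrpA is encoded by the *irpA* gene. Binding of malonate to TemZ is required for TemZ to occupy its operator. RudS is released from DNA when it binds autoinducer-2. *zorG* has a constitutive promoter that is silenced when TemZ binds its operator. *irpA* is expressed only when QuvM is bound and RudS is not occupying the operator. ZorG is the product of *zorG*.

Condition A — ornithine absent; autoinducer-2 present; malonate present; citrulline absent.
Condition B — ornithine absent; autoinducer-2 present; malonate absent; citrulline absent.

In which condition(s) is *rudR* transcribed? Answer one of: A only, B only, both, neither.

A only

Condition A:
Ornithine is absent, so QuvM is active.
Autoinducer-2 is present, so RudS is inactive.
No repressor is bound and QuvM is active, so *irpA* is transcribed.
So IrpA is produced and active.
Malonate is present, so TemZ is active.
With repressor TemZ bound, *zorG* is not transcribed.
So ZorG is not produced.
Citrulline is absent, so BexR is inactive.
No repressor is bound and IrpA is active, so *rudR* is transcribed.
→ *rudR* is ON in A.
Condition B:
Ornithine is absent, so QuvM is active.
Autoinducer-2 is present, so RudS is inactive.
No repressor is bound and QuvM is active, so *irpA* is transcribed.
So IrpA is produced and active.
Malonate is absent, so TemZ is inactive.
With no repressor bound, *zorG* is transcribed.
So ZorG is produced and active.
Citrulline is absent, so BexR is inactive.
With repressor ZorG bound, *rudR* is not transcribed.
→ *rudR* is OFF in B.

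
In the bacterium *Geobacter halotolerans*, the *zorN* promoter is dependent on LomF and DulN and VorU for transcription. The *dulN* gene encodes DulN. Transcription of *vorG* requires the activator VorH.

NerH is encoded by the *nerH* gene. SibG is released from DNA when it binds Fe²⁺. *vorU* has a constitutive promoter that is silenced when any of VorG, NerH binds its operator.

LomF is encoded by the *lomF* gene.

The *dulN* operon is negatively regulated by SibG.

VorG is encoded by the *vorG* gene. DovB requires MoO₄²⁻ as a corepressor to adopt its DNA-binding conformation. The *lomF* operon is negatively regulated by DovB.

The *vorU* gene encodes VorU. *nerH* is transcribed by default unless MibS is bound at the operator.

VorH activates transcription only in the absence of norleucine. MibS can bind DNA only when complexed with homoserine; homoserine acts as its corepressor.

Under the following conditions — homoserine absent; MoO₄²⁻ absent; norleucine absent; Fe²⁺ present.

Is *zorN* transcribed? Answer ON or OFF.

OFF

MoO₄²⁻ is absent, so DovB is inactive.
With no repressor bound, *lomF* is transcribed.
So LomF is produced and active.
Fe²⁺ is present, so SibG is inactive.
With no repressor bound, *dulN* is transcribed.
So DulN is produced and active.
Norleucine is absent, so VorH is active.
No repressor is bound and VorH is active, so *vorG* is transcribed.
So VorG is produced and active.
Homoserine is absent, so MibS is inactive.
With no repressor bound, *nerH* is transcribed.
So NerH is produced and active.
With repressor VorG bound, *vorU* is not transcribed.
So VorU is not produced.
Required activator VorU is absent, so *zorN* is not transcribed.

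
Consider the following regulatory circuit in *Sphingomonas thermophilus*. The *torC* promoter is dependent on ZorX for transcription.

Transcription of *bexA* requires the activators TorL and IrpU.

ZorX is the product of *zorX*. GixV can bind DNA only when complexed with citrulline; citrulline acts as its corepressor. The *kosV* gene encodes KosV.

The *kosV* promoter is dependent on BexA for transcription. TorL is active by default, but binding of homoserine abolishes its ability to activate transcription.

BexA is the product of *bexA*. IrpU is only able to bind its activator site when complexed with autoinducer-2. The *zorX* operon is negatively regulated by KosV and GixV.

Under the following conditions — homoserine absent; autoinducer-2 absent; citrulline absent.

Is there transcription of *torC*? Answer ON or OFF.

Homoserine is absent, so TorL is active.
Autoinducer-2 is absent, so IrpU is inactive.
Required activator IrpU is absent, so *bexA* is not transcribed.
So BexA is not produced.
Required activator BexA is absent, so *kosV* is not transcribed.
So KosV is not produced.
Citrulline is absent, so GixV is inactive.
With no repressor bound, *zorX* is transcribed.
So ZorX is produced and active.
No repressor is bound and ZorX is active, so *torC* is transcribed.

ON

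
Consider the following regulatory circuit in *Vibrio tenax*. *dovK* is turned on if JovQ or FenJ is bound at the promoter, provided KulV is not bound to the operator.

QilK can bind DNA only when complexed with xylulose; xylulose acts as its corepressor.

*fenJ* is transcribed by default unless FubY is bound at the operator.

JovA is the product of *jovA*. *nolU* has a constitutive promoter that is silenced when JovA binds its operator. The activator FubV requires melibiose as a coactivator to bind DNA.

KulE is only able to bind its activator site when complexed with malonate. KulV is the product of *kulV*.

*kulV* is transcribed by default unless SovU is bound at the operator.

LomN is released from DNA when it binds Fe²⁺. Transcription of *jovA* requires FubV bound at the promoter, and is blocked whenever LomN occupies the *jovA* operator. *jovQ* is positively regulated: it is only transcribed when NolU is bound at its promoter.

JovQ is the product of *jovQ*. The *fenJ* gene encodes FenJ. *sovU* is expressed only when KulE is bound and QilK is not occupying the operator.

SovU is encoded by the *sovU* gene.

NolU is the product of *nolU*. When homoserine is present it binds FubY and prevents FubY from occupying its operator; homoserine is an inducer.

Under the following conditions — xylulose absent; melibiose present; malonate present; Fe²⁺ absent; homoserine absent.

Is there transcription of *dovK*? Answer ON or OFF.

Fe²⁺ is absent, so LomN is active.
Melibiose is present, so FubV is active.
With repressor LomN bound, *jovA* is not transcribed.
So JovA is not produced.
With no repressor bound, *nolU* is transcribed.
So NolU is produced and active.
No repressor is bound and NolU is active, so *jovQ* is transcribed.
So JovQ is produced and active.
Homoserine is absent, so FubY is active.
With repressor FubY bound, *fenJ* is not transcribed.
So FenJ is not produced.
Malonate is present, so KulE is active.
Xylulose is absent, so QilK is inactive.
No repressor is bound and KulE is active, so *sovU* is transcribed.
So SovU is produced and active.
With repressor SovU bound, *kulV* is not transcribed.
So KulV is not produced.
Activator JovQ is present, so *dovK* is transcribed.

ON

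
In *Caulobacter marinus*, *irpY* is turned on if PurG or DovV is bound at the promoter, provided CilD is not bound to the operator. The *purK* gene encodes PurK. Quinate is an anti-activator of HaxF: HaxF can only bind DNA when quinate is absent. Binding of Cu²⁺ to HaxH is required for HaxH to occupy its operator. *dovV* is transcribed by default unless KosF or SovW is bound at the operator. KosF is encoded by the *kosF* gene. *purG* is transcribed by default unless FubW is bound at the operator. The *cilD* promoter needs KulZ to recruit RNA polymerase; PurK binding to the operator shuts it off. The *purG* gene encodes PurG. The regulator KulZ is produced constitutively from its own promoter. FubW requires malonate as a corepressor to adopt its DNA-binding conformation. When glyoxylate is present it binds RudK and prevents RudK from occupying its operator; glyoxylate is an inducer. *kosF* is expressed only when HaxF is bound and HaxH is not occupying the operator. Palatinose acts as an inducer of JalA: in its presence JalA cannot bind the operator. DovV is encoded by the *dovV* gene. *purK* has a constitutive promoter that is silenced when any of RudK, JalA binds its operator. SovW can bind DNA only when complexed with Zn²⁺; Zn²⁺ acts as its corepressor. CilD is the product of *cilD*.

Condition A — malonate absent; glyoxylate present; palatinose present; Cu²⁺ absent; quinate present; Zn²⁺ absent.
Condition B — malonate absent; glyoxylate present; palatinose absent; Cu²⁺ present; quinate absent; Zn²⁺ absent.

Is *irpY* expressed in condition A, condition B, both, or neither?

A only

Condition A:
Malonate is absent, so FubW is inactive.
With no repressor bound, *purG* is transcribed.
So PurG is produced and active.
Glyoxylate is present, so RudK is inactive.
Palatinose is present, so JalA is inactive.
With no repressor bound, *purK* is transcribed.
So PurK is produced and active.
KulZ is produced constitutively and is active.
With repressor PurK bound, *cilD* is not transcribed.
So CilD is not produced.
Cu²⁺ is absent, so HaxH is inactive.
Quinate is present, so HaxF is inactive.
Required activator HaxF is absent, so *kosF* is not transcribed.
So KosF is not produced.
Zn²⁺ is absent, so SovW is inactive.
With no repressor bound, *dovV* is transcribed.
So DovV is produced and active.
Activator PurG is present, so *irpY* is transcribed.
→ *irpY* is ON in A.
Condition B:
Malonate is absent, so FubW is inactive.
With no repressor bound, *purG* is transcribed.
So PurG is produced and active.
Glyoxylate is present, so RudK is inactive.
Palatinose is absent, so JalA is active.
With repressor JalA bound, *purK* is not transcribed.
So PurK is not produced.
KulZ is produced constitutively and is active.
No repressor is bound and KulZ is active, so *cilD* is transcribed.
So CilD is produced and active.
Cu²⁺ is present, so HaxH is active.
Quinate is absent, so HaxF is active.
With repressor HaxH bound, *kosF* is not transcribed.
So KosF is not produced.
Zn²⁺ is absent, so SovW is inactive.
With no repressor bound, *dovV* is transcribed.
So DovV is produced and active.
With repressor CilD bound, *irpY* is not transcribed.
→ *irpY* is OFF in B.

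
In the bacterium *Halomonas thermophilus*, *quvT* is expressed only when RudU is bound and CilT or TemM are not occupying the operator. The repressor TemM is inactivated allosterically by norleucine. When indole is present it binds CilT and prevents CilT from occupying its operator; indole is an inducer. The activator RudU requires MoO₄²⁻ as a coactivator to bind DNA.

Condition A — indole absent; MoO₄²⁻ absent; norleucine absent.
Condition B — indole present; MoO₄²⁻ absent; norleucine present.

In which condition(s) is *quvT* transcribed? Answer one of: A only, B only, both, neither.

neither

Condition A:
Indole is absent, so CilT is active.
MoO₄²⁻ is absent, so RudU is inactive.
Norleucine is absent, so TemM is active.
With repressor CilT bound, *quvT* is not transcribed.
→ *quvT* is OFF in A.
Condition B:
Indole is present, so CilT is inactive.
MoO₄²⁻ is absent, so RudU is inactive.
Norleucine is present, so TemM is inactive.
Required activator RudU is absent, so *quvT* is not transcribed.
→ *quvT* is OFF in B.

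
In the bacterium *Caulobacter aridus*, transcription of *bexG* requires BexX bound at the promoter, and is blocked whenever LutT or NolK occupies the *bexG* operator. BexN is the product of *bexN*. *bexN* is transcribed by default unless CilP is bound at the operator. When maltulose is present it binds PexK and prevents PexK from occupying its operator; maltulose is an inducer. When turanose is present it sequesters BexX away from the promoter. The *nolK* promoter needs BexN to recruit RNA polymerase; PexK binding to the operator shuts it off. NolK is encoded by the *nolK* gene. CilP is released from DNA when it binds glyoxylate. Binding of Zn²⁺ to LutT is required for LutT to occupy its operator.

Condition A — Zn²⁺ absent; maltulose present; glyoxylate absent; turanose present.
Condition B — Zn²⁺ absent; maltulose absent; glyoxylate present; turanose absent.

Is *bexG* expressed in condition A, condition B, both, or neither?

B only

Condition A:
Zn²⁺ is absent, so LutT is inactive.
Maltulose is present, so PexK is inactive.
Glyoxylate is absent, so CilP is active.
With repressor CilP bound, *bexN* is not transcribed.
So BexN is not produced.
Required activator BexN is absent, so *nolK* is not transcribed.
So NolK is not produced.
Turanose is present, so BexX is inactive.
Required activator BexX is absent, so *bexG* is not transcribed.
→ *bexG* is OFF in A.
Condition B:
Zn²⁺ is absent, so LutT is inactive.
Maltulose is absent, so PexK is active.
Glyoxylate is present, so CilP is inactive.
With no repressor bound, *bexN* is transcribed.
So BexN is produced and active.
With repressor PexK bound, *nolK* is not transcribed.
So NolK is not produced.
Turanose is absent, so BexX is active.
No repressor is bound and BexX is active, so *bexG* is transcribed.
→ *bexG* is ON in B.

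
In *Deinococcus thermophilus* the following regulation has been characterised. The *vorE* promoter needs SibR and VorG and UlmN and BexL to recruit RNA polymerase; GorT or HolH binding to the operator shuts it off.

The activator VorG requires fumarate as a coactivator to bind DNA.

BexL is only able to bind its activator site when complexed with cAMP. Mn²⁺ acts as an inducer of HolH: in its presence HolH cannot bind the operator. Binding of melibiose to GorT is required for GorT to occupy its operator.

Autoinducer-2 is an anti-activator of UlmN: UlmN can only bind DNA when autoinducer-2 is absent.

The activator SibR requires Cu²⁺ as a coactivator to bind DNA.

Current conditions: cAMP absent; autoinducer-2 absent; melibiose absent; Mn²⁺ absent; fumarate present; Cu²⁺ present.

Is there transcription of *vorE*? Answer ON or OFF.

OFF

Cu²⁺ is present, so SibR is active.
Fumarate is present, so VorG is active.
Melibiose is absent, so GorT is inactive.
Autoinducer-2 is absent, so UlmN is active.
Mn²⁺ is absent, so HolH is active.
cAMP is absent, so BexL is inactive.
With repressor HolH bound, *vorE* is not transcribed.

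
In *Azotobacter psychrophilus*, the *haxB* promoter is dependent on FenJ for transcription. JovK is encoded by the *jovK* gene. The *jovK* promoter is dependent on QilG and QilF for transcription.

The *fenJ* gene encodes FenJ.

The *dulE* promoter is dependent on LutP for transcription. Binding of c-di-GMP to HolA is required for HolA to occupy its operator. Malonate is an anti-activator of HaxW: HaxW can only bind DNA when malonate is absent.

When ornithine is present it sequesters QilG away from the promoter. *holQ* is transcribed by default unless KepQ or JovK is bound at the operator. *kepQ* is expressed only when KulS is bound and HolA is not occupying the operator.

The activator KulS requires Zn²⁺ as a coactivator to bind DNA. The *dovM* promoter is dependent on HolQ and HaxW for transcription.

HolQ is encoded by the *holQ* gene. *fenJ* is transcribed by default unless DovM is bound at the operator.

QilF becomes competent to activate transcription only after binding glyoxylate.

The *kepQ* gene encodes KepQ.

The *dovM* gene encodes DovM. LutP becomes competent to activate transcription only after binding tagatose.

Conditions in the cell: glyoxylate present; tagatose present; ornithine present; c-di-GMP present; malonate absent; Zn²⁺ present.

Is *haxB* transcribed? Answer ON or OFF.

OFF

c-di-GMP is present, so HolA is active.
Zn²⁺ is present, so KulS is active.
With repressor HolA bound, *kepQ* is not transcribed.
So KepQ is not produced.
Ornithine is present, so QilG is inactive.
Glyoxylate is present, so QilF is active.
Required activator QilG is absent, so *jovK* is not transcribed.
So JovK is not produced.
With no repressor bound, *holQ* is transcribed.
So HolQ is produced and active.
Malonate is absent, so HaxW is active.
No repressor is bound and HolQ and HaxW are active, so *dovM* is transcribed.
So DovM is produced and active.
With repressor DovM bound, *fenJ* is not transcribed.
So FenJ is not produced.
Required activator FenJ is absent, so *haxB* is not transcribed.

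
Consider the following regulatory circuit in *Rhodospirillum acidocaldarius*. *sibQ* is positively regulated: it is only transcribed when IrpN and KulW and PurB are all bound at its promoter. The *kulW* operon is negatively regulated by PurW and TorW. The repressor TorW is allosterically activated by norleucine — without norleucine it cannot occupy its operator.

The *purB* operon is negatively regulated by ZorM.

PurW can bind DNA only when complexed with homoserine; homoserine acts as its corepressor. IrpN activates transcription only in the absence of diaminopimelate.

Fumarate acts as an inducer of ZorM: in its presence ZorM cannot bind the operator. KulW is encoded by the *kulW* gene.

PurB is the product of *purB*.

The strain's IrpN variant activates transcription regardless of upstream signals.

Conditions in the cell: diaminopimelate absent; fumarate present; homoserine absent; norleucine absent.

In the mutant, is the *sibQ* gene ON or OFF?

ON

IrpN is constitutively active in this strain.
Homoserine is absent, so PurW is inactive.
Norleucine is absent, so TorW is inactive.
With no repressor bound, *kulW* is transcribed.
So KulW is produced and active.
Fumarate is present, so ZorM is inactive.
With no repressor bound, *purB* is transcribed.
So PurB is produced and active.
No repressor is bound and IrpN and KulW and PurB are active, so *sibQ* is transcribed.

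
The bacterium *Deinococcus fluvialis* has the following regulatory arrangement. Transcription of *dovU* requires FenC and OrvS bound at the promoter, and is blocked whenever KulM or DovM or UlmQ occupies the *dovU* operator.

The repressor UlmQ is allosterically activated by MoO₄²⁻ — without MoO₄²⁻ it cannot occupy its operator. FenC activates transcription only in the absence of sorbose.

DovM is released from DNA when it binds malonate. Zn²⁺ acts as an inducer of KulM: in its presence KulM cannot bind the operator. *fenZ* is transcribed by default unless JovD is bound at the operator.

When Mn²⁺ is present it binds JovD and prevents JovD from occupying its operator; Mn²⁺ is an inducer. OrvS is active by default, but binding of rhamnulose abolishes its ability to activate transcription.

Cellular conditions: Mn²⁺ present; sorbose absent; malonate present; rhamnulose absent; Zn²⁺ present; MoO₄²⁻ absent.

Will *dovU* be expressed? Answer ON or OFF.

ON

Sorbose is absent, so FenC is active.
Rhamnulose is absent, so OrvS is active.
Zn²⁺ is present, so KulM is inactive.
Malonate is present, so DovM is inactive.
MoO₄²⁻ is absent, so UlmQ is inactive.
No repressor is bound and FenC and OrvS are active, so *dovU* is transcribed.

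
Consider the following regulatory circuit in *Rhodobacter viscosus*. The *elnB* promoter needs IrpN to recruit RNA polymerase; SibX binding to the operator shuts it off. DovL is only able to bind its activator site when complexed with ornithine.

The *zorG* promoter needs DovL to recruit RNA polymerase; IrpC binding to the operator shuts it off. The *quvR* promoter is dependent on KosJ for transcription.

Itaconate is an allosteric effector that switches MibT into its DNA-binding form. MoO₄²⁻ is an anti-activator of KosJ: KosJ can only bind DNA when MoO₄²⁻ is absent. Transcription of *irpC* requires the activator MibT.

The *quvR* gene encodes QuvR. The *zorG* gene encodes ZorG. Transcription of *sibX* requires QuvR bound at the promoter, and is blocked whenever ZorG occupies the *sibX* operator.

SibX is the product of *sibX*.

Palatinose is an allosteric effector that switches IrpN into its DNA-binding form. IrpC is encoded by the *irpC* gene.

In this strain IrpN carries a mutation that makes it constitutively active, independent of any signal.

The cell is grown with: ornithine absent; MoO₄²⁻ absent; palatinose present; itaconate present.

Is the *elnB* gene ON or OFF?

IrpN is constitutively active in this strain.
Itaconate is present, so MibT is active.
No repressor is bound and MibT is active, so *irpC* is transcribed.
So IrpC is produced and active.
Ornithine is absent, so DovL is inactive.
With repressor IrpC bound, *zorG* is not transcribed.
So ZorG is not produced.
MoO₄²⁻ is absent, so KosJ is active.
No repressor is bound and KosJ is active, so *quvR* is transcribed.
So QuvR is produced and active.
No repressor is bound and QuvR is active, so *sibX* is transcribed.
So SibX is produced and active.
With repressor SibX bound, *elnB* is not transcribed.

OFF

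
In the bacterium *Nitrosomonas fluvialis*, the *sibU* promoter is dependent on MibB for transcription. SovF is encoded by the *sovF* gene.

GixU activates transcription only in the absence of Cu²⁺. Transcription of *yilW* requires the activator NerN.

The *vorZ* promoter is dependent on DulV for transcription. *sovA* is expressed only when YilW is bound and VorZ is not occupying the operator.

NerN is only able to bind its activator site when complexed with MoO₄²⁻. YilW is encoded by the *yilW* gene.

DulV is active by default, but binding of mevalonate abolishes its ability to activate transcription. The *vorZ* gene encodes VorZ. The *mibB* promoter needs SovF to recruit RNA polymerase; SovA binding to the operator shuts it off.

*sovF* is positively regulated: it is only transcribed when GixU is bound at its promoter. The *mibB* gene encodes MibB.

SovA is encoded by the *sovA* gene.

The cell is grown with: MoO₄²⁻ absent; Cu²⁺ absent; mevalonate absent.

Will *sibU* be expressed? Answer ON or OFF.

ON

Mevalonate is absent, so DulV is active.
No repressor is bound and DulV is active, so *vorZ* is transcribed.
So VorZ is produced and active.
MoO₄²⁻ is absent, so NerN is inactive.
Required activator NerN is absent, so *yilW* is not transcribed.
So YilW is not produced.
With repressor VorZ bound, *sovA* is not transcribed.
So SovA is not produced.
Cu²⁺ is absent, so GixU is active.
No repressor is bound and GixU is active, so *sovF* is transcribed.
So SovF is produced and active.
No repressor is bound and SovF is active, so *mibB* is transcribed.
So MibB is produced and active.
No repressor is bound and MibB is active, so *sibU* is transcribed.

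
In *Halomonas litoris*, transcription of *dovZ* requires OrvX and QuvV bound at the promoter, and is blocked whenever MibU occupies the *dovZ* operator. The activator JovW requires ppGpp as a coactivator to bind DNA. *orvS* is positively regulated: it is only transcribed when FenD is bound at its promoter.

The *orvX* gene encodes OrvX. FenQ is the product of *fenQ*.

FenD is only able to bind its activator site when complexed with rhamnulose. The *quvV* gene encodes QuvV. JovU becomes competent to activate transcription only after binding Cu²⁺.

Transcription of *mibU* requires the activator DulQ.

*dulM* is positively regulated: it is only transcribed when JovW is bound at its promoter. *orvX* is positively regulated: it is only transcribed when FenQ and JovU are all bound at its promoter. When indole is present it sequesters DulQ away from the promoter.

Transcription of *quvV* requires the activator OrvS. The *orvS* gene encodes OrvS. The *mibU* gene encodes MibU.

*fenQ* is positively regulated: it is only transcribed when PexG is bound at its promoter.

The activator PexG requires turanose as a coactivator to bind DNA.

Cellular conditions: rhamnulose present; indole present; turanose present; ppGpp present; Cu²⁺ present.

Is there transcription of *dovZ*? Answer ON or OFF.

ON

Indole is present, so DulQ is inactive.
Required activator DulQ is absent, so *mibU* is not transcribed.
So MibU is not produced.
Turanose is present, so PexG is active.
No repressor is bound and PexG is active, so *fenQ* is transcribed.
So FenQ is produced and active.
Cu²⁺ is present, so JovU is active.
No repressor is bound and FenQ and JovU are active, so *orvX* is transcribed.
So OrvX is produced and active.
Rhamnulose is present, so FenD is active.
No repressor is bound and FenD is active, so *orvS* is transcribed.
So OrvS is produced and active.
No repressor is bound and OrvS is active, so *quvV* is transcribed.
So QuvV is produced and active.
No repressor is bound and OrvX and QuvV are active, so *dovZ* is transcribed.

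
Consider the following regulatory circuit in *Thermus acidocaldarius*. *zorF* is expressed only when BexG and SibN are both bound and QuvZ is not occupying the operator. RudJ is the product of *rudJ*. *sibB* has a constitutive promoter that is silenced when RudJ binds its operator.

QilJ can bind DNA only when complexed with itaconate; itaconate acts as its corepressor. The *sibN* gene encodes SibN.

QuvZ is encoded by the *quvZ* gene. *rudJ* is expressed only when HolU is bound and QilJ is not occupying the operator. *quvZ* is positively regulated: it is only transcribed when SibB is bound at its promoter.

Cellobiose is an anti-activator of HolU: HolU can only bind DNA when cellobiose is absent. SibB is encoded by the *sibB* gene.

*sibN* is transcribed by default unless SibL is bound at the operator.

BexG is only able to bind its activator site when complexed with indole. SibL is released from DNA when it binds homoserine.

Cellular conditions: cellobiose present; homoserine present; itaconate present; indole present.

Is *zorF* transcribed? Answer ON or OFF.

Indole is present, so BexG is active.
Cellobiose is present, so HolU is inactive.
Itaconate is present, so QilJ is active.
With repressor QilJ bound, *rudJ* is not transcribed.
So RudJ is not produced.
With no repressor bound, *sibB* is transcribed.
So SibB is produced and active.
No repressor is bound and SibB is active, so *quvZ* is transcribed.
So QuvZ is produced and active.
Homoserine is present, so SibL is inactive.
With no repressor bound, *sibN* is transcribed.
So SibN is produced and active.
With repressor QuvZ bound, *zorF* is not transcribed.

OFF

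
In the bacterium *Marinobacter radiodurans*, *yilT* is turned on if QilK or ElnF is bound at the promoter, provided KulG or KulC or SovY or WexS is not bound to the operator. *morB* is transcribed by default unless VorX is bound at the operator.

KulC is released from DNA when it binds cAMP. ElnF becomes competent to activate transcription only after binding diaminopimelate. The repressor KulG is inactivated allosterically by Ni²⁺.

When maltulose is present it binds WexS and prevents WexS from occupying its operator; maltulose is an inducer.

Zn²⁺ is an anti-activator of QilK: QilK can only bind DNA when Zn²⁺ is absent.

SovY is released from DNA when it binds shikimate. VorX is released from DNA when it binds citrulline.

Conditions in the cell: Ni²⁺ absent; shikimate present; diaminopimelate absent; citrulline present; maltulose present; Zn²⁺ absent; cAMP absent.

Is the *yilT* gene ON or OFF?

Zn²⁺ is absent, so QilK is active.
Ni²⁺ is absent, so KulG is active.
cAMP is absent, so KulC is active.
Shikimate is present, so SovY is inactive.
Diaminopimelate is absent, so ElnF is inactive.
Maltulose is present, so WexS is inactive.
With repressor KulG bound, *yilT* is not transcribed.

OFF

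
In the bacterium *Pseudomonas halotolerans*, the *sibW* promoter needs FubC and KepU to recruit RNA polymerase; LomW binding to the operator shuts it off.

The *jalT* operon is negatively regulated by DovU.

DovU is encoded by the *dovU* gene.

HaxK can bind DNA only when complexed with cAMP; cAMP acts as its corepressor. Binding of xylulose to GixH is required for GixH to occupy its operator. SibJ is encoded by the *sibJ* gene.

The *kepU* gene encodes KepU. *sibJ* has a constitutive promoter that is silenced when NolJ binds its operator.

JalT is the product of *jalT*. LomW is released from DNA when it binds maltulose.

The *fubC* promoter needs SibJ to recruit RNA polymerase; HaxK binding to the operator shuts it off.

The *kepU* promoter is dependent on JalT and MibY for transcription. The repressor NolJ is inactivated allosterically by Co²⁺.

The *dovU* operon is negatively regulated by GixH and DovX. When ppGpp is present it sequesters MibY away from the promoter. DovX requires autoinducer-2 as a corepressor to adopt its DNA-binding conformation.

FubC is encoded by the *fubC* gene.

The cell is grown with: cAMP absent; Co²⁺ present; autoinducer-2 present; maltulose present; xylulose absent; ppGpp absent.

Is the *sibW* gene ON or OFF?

ON

Maltulose is present, so LomW is inactive.
Co²⁺ is present, so NolJ is inactive.
With no repressor bound, *sibJ* is transcribed.
So SibJ is produced and active.
cAMP is absent, so HaxK is inactive.
No repressor is bound and SibJ is active, so *fubC* is transcribed.
So FubC is produced and active.
Xylulose is absent, so GixH is inactive.
Autoinducer-2 is present, so DovX is active.
With repressor DovX bound, *dovU* is not transcribed.
So DovU is not produced.
With no repressor bound, *jalT* is transcribed.
So JalT is produced and active.
ppGpp is absent, so MibY is active.
No repressor is bound and JalT and MibY are active, so *kepU* is transcribed.
So KepU is produced and active.
No repressor is bound and FubC and KepU are active, so *sibW* is transcribed.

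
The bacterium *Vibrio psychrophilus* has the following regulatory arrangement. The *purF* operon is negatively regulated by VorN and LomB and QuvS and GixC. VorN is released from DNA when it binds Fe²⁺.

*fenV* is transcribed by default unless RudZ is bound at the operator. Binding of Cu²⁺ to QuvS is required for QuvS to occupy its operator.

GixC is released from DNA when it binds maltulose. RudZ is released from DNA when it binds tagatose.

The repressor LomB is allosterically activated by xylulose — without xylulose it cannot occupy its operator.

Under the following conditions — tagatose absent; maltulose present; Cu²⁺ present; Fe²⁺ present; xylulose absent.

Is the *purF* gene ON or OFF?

OFF

Fe²⁺ is present, so VorN is inactive.
Xylulose is absent, so LomB is inactive.
Cu²⁺ is present, so QuvS is active.
Maltulose is present, so GixC is inactive.
With repressor QuvS bound, *purF* is not transcribed.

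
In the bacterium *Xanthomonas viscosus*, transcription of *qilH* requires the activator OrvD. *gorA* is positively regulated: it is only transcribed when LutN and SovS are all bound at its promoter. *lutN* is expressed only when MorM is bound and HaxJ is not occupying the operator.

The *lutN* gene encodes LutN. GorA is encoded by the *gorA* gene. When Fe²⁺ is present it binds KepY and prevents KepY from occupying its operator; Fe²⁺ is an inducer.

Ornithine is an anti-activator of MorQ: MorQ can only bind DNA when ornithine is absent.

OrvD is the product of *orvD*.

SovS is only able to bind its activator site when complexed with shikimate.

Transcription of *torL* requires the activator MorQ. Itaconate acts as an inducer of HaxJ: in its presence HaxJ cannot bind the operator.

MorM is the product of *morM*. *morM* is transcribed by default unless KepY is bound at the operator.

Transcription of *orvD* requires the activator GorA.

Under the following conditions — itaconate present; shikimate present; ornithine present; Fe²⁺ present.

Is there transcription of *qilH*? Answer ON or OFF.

ON

Fe²⁺ is present, so KepY is inactive.
With no repressor bound, *morM* is transcribed.
So MorM is produced and active.
Itaconate is present, so HaxJ is inactive.
No repressor is bound and MorM is active, so *lutN* is transcribed.
So LutN is produced and active.
Shikimate is present, so SovS is active.
No repressor is bound and LutN and SovS are active, so *gorA* is transcribed.
So GorA is produced and active.
No repressor is bound and GorA is active, so *orvD* is transcribed.
So OrvD is produced and active.
No repressor is bound and OrvD is active, so *qilH* is transcribed.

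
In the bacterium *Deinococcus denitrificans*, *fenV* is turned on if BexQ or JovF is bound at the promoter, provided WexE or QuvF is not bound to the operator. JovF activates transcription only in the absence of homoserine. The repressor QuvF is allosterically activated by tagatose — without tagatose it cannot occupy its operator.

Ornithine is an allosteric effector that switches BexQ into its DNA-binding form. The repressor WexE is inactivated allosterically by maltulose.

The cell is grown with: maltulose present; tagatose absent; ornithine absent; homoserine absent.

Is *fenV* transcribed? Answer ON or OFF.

Ornithine is absent, so BexQ is inactive.
Maltulose is present, so WexE is inactive.
Homoserine is absent, so JovF is active.
Tagatose is absent, so QuvF is inactive.
Activator JovF is present, so *fenV* is transcribed.

ON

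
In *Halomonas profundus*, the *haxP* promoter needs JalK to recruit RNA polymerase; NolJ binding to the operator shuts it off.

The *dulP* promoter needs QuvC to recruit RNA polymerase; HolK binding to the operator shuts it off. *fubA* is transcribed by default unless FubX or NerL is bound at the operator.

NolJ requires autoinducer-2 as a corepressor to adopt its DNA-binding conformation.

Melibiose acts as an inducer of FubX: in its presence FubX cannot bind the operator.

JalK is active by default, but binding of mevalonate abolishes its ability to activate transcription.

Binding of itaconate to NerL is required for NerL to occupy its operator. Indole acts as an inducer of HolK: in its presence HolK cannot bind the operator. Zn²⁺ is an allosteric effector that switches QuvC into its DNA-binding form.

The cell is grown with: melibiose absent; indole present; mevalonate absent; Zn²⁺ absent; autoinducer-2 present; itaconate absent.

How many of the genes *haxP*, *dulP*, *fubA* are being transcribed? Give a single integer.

Autoinducer-2 is present, so NolJ is active.
Mevalonate is absent, so JalK is active.
With repressor NolJ bound, *haxP* is not transcribed.
→ *haxP* is OFF.
Indole is present, so HolK is inactive.
Zn²⁺ is absent, so QuvC is inactive.
Required activator QuvC is absent, so *dulP* is not transcribed.
→ *dulP* is OFF.
Melibiose is absent, so FubX is active.
Itaconate is absent, so NerL is inactive.
With repressor FubX bound, *fubA* is not transcribed.
→ *fubA* is OFF.
0 of the 3 genes are transcribed.

0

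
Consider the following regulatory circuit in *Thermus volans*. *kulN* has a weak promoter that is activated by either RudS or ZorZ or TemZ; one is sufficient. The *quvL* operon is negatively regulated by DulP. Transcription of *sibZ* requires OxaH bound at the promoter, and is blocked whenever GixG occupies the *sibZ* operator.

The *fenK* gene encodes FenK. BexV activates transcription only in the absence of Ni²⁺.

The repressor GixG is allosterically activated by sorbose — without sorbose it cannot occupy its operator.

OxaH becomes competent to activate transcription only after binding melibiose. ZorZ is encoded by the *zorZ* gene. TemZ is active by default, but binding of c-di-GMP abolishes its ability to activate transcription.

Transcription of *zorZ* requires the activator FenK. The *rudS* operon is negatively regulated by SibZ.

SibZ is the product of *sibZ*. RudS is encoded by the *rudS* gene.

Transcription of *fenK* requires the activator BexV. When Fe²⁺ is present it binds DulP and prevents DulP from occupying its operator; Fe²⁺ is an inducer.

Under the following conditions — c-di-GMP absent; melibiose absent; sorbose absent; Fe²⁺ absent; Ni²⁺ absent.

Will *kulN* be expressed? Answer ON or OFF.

ON

Sorbose is absent, so GixG is inactive.
Melibiose is absent, so OxaH is inactive.
Required activator OxaH is absent, so *sibZ* is not transcribed.
So SibZ is not produced.
With no repressor bound, *rudS* is transcribed.
So RudS is produced and active.
Ni²⁺ is absent, so BexV is active.
No repressor is bound and BexV is active, so *fenK* is transcribed.
So FenK is produced and active.
No repressor is bound and FenK is active, so *zorZ* is transcribed.
So ZorZ is produced and active.
c-di-GMP is absent, so TemZ is active.
Activator RudS is present, so *kulN* is transcribed.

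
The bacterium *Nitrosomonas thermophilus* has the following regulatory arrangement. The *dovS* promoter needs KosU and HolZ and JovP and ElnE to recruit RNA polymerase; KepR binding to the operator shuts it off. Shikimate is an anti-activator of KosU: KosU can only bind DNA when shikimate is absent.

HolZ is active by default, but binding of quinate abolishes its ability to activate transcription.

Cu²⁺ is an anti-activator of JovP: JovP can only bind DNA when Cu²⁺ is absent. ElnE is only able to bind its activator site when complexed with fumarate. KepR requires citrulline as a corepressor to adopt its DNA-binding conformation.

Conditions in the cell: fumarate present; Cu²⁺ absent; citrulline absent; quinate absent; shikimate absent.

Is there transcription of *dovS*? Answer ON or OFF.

ON

Citrulline is absent, so KepR is inactive.
Shikimate is absent, so KosU is active.
Quinate is absent, so HolZ is active.
Cu²⁺ is absent, so JovP is active.
Fumarate is present, so ElnE is active.
No repressor is bound and KosU and HolZ and JovP and ElnE are active, so *dovS* is transcribed.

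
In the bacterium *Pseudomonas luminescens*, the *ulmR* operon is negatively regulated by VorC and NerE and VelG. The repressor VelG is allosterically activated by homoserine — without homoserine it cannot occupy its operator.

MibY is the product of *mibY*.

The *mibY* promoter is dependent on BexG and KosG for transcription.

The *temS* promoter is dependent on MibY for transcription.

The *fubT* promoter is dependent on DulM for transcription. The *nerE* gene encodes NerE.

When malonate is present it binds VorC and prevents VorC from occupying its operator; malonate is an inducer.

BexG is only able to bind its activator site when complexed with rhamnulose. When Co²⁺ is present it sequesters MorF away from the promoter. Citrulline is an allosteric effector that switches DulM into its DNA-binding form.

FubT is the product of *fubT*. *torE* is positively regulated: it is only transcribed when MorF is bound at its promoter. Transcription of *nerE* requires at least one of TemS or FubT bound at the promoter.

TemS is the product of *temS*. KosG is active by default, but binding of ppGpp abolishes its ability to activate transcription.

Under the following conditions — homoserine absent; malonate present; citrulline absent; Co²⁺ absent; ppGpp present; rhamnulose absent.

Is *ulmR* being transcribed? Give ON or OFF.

Malonate is present, so VorC is inactive.
Rhamnulose is absent, so BexG is inactive.
ppGpp is present, so KosG is inactive.
Required activator BexG is absent, so *mibY* is not transcribed.
So MibY is not produced.
Required activator MibY is absent, so *temS* is not transcribed.
So TemS is not produced.
Citrulline is absent, so DulM is inactive.
Required activator DulM is absent, so *fubT* is not transcribed.
So FubT is not produced.
No activator is available at the *nerE* promoter, so *nerE* is not transcribed.
So NerE is not produced.
Homoserine is absent, so VelG is inactive.
With no repressor bound, *ulmR* is transcribed.

ON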